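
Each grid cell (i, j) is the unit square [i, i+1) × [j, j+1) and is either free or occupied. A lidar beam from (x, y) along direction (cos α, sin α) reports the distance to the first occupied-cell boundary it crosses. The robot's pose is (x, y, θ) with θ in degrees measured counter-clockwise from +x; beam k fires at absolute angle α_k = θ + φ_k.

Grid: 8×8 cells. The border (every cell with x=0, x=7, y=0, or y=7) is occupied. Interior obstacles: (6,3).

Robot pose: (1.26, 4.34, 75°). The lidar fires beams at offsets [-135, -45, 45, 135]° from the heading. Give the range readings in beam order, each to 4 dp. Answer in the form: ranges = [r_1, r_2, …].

ranges = [3.8567, 5.3200, 0.5200, 0.3002]

beam 1: φ=-135°, α=300°
  direction (0.5000, -0.8660); cell (1,4); t to first gridline: x 1.4800, y 0.3926 (then +2.0000 / +1.1547)
    (1,3) via y @ 0.3926
    (2,3) via x @ 1.4800
    (2,2) via y @ 1.5473
    (2,1) via y @ 2.7020
    (3,1) via x @ 3.4800
    (3,0) via y @ 3.8567  # hit
  → r_1 = 3.8567
beam 2: φ=-45°, α=30°
  direction (0.8660, 0.5000); cell (1,4); t to first gridline: x 0.8545, y 1.3200 (then +1.1547 / +2.0000)
    (2,4) via x @ 0.8545
    (2,5) via y @ 1.3200
    (3,5) via x @ 2.0092
    (4,5) via x @ 3.1639
    (4,6) via y @ 3.3200
    (5,6) via x @ 4.3186
    (5,7) via y @ 5.3200  # hit
  → r_2 = 5.3200
beam 3: φ=45°, α=120°
  direction (-0.5000, 0.8660); cell (1,4); t to first gridline: x 0.5200, y 0.7621 (then +2.0000 / +1.1547)
    (0,4) via x @ 0.5200  # hit
  → r_3 = 0.5200
beam 4: φ=135°, α=210°
  direction (-0.8660, -0.5000); cell (1,4); t to first gridline: x 0.3002, y 0.6800 (then +1.1547 / +2.0000)
    (0,4) via x @ 0.3002  # hit
  → r_4 = 0.3002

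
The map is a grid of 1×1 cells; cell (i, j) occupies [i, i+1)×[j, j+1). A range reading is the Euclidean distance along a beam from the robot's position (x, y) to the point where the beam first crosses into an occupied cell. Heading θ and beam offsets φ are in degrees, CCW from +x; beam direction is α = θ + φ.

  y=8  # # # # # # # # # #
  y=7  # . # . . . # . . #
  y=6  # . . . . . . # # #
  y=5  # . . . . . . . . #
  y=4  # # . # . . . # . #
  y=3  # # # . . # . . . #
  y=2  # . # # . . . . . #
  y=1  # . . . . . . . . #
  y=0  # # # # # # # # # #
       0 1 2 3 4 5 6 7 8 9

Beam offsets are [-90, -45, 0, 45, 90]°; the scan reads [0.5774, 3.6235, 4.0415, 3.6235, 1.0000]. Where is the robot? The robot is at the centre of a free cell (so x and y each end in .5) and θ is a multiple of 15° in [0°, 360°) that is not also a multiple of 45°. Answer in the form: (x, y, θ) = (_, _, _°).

Candidates: 44 free-cell centres × 16 headings = 704 poses. Raycast each; keep the one whose scan matches to 4 dp.
  (3.5, 1.5, 150°): beam 2 = 0.5176 ≠ 3.6235 ✗
  (8.5, 4.5, 300°): beam 3 = 1.0000 ≠ 4.0415 ✗
  (8.5, 5.5, 255°): beam 1 = 5.7956 ≠ 0.5774 ✗
  (6.5, 1.5, 255°): beam 1 = 2.5882 ≠ 0.5774 ✗
  …
  (3.5, 7.5, 300°): r_1=0.5774, r_2=3.6235, r_3=4.0415, r_4=3.6235, r_5=1.0000 — all match ✓
No second candidate reproduces the full scan.

(x, y, θ) = (3.5, 7.5, 300°)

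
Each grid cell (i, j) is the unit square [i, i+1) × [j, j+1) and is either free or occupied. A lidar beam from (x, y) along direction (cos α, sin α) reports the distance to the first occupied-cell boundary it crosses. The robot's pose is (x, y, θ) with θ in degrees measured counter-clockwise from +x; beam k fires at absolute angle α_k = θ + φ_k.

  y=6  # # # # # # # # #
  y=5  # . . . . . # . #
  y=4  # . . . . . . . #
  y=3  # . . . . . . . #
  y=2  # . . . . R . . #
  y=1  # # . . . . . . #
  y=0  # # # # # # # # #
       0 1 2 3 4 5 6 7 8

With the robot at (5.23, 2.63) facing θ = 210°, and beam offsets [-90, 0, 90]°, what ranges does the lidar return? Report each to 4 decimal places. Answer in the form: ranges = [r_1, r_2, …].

ranges = [3.8913, 3.2600, 1.8822]

beam 1: φ=-90°, α=120°
  direction (-0.5000, 0.8660); cell (5,2); t to first gridline: x 0.4600, y 0.4272 (then +2.0000 / +1.1547)
    (5,3) via y @ 0.4272
    (4,3) via x @ 0.4600
    (4,4) via y @ 1.5819
    (3,4) via x @ 2.4600
    (3,5) via y @ 2.7366
    (3,6) via y @ 3.8913  # hit
  → r_1 = 3.8913
beam 2: φ=0°, α=210°
  direction (-0.8660, -0.5000); cell (5,2); t to first gridline: x 0.2656, y 1.2600 (then +1.1547 / +2.0000)
    (4,2) via x @ 0.2656
    (4,1) via y @ 1.2600
    (3,1) via x @ 1.4203
    (2,1) via x @ 2.5750
    (2,0) via y @ 3.2600  # hit
  → r_2 = 3.2600
beam 3: φ=90°, α=300°
  direction (0.5000, -0.8660); cell (5,2); t to first gridline: x 1.5400, y 0.7275 (then +2.0000 / +1.1547)
    (5,1) via y @ 0.7275
    (6,1) via x @ 1.5400
    (6,0) via y @ 1.8822  # hit
  → r_3 = 1.8822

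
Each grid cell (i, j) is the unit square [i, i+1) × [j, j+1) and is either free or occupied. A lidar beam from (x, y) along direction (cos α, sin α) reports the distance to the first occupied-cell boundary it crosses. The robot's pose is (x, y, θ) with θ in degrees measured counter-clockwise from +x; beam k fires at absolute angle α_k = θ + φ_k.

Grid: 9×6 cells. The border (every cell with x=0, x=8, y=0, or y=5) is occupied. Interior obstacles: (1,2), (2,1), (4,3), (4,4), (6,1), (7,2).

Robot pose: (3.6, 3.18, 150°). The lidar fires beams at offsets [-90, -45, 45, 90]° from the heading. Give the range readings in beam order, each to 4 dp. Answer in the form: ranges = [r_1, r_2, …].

beam 1: φ=-90°, α=60°
  direction (0.5000, 0.8660); cell (3,3); t to first gridline: x 0.8000, y 0.9469 (then +2.0000 / +1.1547)
    (4,3) via x @ 0.8000  # hit
  → r_1 = 0.8000
beam 2: φ=-45°, α=105°
  direction (-0.2588, 0.9659); cell (3,3); t to first gridline: x 2.3182, y 0.8489 (then +3.8637 / +1.0353)
    (3,4) via y @ 0.8489
    (3,5) via y @ 1.8842  # hit
  → r_2 = 1.8842
beam 3: φ=45°, α=195°
  direction (-0.9659, -0.2588); cell (3,3); t to first gridline: x 0.6212, y 0.6955 (then +1.0353 / +3.8637)
    (2,3) via x @ 0.6212
    (2,2) via y @ 0.6955
    (1,2) via x @ 1.6564  # hit
  → r_3 = 1.6564
beam 4: φ=90°, α=240°
  direction (-0.5000, -0.8660); cell (3,3); t to first gridline: x 1.2000, y 0.2078 (then +2.0000 / +1.1547)
    (3,2) via y @ 0.2078
    (2,2) via x @ 1.2000
    (2,1) via y @ 1.3625  # hit
  → r_4 = 1.3625

ranges = [0.8000, 1.8842, 1.6564, 1.3625]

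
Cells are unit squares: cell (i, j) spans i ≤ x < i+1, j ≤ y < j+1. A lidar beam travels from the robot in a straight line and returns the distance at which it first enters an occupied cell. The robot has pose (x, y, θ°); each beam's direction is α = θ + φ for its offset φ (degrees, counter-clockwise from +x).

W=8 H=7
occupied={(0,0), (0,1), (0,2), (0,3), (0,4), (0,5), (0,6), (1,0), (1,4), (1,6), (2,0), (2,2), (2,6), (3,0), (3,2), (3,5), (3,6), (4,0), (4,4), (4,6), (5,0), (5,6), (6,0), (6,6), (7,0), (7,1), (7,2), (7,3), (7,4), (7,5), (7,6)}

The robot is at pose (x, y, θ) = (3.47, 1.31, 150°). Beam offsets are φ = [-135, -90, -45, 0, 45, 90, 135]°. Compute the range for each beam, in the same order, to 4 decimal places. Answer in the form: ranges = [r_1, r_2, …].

beam 1: φ=-135°, α=15°
  direction (0.9659, 0.2588); cell (3,1); t to first gridline: x 0.5487, y 2.6660 (then +1.0353 / +3.8637)
    (4,1) via x @ 0.5487
    (5,1) via x @ 1.5840
    (6,1) via x @ 2.6192
    (6,2) via y @ 2.6660
    (7,2) via x @ 3.6545  # hit
  → r_1 = 3.6545
beam 2: φ=-90°, α=60°
  direction (0.5000, 0.8660); cell (3,1); t to first gridline: x 1.0600, y 0.7967 (then +2.0000 / +1.1547)
    (3,2) via y @ 0.7967  # hit
  → r_2 = 0.7967
beam 3: φ=-45°, α=105°
  direction (-0.2588, 0.9659); cell (3,1); t to first gridline: x 1.8159, y 0.7143 (then +3.8637 / +1.0353)
    (3,2) via y @ 0.7143  # hit
  → r_3 = 0.7143
beam 4: φ=0°, α=150°
  direction (-0.8660, 0.5000); cell (3,1); t to first gridline: x 0.5427, y 1.3800 (then +1.1547 / +2.0000)
    (2,1) via x @ 0.5427
    (2,2) via y @ 1.3800  # hit
  → r_4 = 1.3800
beam 5: φ=45°, α=195°
  direction (-0.9659, -0.2588); cell (3,1); t to first gridline: x 0.4866, y 1.1977 (then +1.0353 / +3.8637)
    (2,1) via x @ 0.4866
    (2,0) via y @ 1.1977  # hit
  → r_5 = 1.1977
beam 6: φ=90°, α=240°
  direction (-0.5000, -0.8660); cell (3,1); t to first gridline: x 0.9400, y 0.3580 (then +2.0000 / +1.1547)
    (3,0) via y @ 0.3580  # hit
  → r_6 = 0.3580
beam 7: φ=135°, α=285°
  direction (0.2588, -0.9659); cell (3,1); t to first gridline: x 2.0478, y 0.3209 (then +3.8637 / +1.0353)
    (3,0) via y @ 0.3209  # hit
  → r_7 = 0.3209

ranges = [3.6545, 0.7967, 0.7143, 1.3800, 1.1977, 0.3580, 0.3209]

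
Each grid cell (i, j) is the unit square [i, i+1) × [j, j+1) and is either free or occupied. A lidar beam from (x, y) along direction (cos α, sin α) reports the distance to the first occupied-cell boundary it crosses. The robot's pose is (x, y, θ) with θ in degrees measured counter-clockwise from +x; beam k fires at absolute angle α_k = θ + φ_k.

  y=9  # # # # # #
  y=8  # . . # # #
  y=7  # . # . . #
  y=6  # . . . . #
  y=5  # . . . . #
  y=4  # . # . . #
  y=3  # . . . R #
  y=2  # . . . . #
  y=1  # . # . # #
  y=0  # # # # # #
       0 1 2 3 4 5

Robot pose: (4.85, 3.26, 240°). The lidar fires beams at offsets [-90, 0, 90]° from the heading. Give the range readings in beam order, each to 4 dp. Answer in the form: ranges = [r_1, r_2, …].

beam 1: φ=-90°, α=150°
  d=(-0.8660,0.5000)  start (4,3)  tX=0.9815 tY=1.4800  stride 1/|dx|=1.1547 1/|dy|=2.0000
    cross x-line → (3,3), t=0.9815
    cross y-line → (3,4), t=1.4800
    cross x-line → (2,4), t=2.1362 (wall)
  → r_1 = 2.1362
beam 2: φ=0°, α=240°
  d=(-0.5000,-0.8660)  start (4,3)  tX=1.7000 tY=0.3002  stride 1/|dx|=2.0000 1/|dy|=1.1547
    cross y-line → (4,2), t=0.3002
    cross y-line → (4,1), t=1.4549 (wall)
  → r_2 = 1.4549
beam 3: φ=90°, α=330°
  d=(0.8660,-0.5000)  start (4,3)  tX=0.1732 tY=0.5200  stride 1/|dx|=1.1547 1/|dy|=2.0000
    cross x-line → (5,3), t=0.1732 (wall)
  → r_3 = 0.1732

ranges = [2.1362, 1.4549, 0.1732]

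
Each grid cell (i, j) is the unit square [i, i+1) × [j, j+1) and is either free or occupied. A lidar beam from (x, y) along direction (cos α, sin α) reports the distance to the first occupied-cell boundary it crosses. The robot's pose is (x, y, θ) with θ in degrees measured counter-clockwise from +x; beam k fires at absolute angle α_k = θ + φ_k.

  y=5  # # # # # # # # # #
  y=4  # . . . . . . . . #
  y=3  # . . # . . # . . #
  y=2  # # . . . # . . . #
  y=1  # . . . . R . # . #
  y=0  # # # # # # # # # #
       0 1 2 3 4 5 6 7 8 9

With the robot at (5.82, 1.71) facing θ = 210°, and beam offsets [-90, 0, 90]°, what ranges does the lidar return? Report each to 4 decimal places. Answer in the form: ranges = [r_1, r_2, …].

ranges = [0.3349, 1.4200, 0.8198]

beam 1: φ=-90°, α=120°
  dir = (cos 120°, sin 120°) = (-0.5000, 0.8660); from cell (5,1)
  next x-line at t=1.6400, next y-line at t=0.3349; Δt_x=2.0000, Δt_y=1.1547
    y: enter (5,2) at t=0.3349 ← occupied
  → r_1 = 0.3349
beam 2: φ=0°, α=210°
  dir = (cos 210°, sin 210°) = (-0.8660, -0.5000); from cell (5,1)
  next x-line at t=0.9469, next y-line at t=1.4200; Δt_x=1.1547, Δt_y=2.0000
    x: enter (4,1) at t=0.9469
    y: enter (4,0) at t=1.4200 ← occupied
  → r_2 = 1.4200
beam 3: φ=90°, α=300°
  dir = (cos 300°, sin 300°) = (0.5000, -0.8660); from cell (5,1)
  next x-line at t=0.3600, next y-line at t=0.8198; Δt_x=2.0000, Δt_y=1.1547
    x: enter (6,1) at t=0.3600
    y: enter (6,0) at t=0.8198 ← occupied
  → r_3 = 0.8198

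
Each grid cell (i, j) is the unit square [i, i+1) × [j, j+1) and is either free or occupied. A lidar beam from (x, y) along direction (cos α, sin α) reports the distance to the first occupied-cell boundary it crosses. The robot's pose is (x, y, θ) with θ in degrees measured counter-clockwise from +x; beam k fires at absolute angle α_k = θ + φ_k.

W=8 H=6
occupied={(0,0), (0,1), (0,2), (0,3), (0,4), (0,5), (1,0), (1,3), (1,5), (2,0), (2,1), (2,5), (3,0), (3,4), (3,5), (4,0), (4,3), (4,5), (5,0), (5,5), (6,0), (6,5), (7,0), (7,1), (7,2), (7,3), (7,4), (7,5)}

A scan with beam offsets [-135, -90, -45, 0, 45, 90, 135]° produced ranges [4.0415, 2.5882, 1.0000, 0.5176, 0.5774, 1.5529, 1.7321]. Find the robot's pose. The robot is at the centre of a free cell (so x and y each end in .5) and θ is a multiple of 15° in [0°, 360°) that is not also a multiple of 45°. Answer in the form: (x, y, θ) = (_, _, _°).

Enumerate (i+0.5, j+0.5, θ) over the 20 free cells and 16 admissible headings. For each, cast all 7 beams and compare to the given ranges.
  (5.5, 1.5, 285°): beam 2 = 1.9319 ≠ 2.5882 ✗
  (2.5, 2.5, 255°): beam 1 = 1.0000 ≠ 4.0415 ✗
  (2.5, 4.5, 60°): beam 1 = 3.6235 ≠ 4.0415 ✗
  (5.5, 1.5, 120°): beam 1 = 1.5529 ≠ 4.0415 ✗
  (5.5, 3.5, 195°): beam 1 = 1.7321 ≠ 4.0415 ✗
  …
  (6.5, 3.5, 345°): r_1=4.0415, r_2=2.5882, r_3=1.0000, r_4=0.5176, r_5=0.5774, r_6=1.5529, r_7=1.7321 — all match ✓
No second candidate reproduces the full scan.

(x, y, θ) = (6.5, 3.5, 345°)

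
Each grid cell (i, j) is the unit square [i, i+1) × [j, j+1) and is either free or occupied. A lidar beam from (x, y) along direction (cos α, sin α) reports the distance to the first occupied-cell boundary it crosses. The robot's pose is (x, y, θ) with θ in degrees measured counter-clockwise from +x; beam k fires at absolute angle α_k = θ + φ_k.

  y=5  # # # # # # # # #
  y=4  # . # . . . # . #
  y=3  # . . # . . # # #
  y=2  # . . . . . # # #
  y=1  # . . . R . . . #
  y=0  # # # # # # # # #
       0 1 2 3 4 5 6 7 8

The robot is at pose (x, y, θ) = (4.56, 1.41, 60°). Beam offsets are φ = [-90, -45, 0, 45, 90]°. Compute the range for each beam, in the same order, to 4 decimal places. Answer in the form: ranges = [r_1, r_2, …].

beam 1: φ=-90°, α=330°
  direction (0.8660, -0.5000); cell (4,1); t to first gridline: x 0.5081, y 0.8200 (then +1.1547 / +2.0000)
    (5,1) via x @ 0.5081
    (5,0) via y @ 0.8200  # hit
  → r_1 = 0.8200
beam 2: φ=-45°, α=15°
  direction (0.9659, 0.2588); cell (4,1); t to first gridline: x 0.4555, y 2.2796 (then +1.0353 / +3.8637)
    (5,1) via x @ 0.4555
    (6,1) via x @ 1.4908
    (6,2) via y @ 2.2796  # hit
  → r_2 = 2.2796
beam 3: φ=0°, α=60°
  direction (0.5000, 0.8660); cell (4,1); t to first gridline: x 0.8800, y 0.6813 (then +2.0000 / +1.1547)
    (4,2) via y @ 0.6813
    (5,2) via x @ 0.8800
    (5,3) via y @ 1.8360
    (6,3) via x @ 2.8800  # hit
  → r_3 = 2.8800
beam 4: φ=45°, α=105°
  direction (-0.2588, 0.9659); cell (4,1); t to first gridline: x 2.1637, y 0.6108 (then +3.8637 / +1.0353)
    (4,2) via y @ 0.6108
    (4,3) via y @ 1.6461
    (3,3) via x @ 2.1637  # hit
  → r_4 = 2.1637
beam 5: φ=90°, α=150°
  direction (-0.8660, 0.5000); cell (4,1); t to first gridline: x 0.6466, y 1.1800 (then +1.1547 / +2.0000)
    (3,1) via x @ 0.6466
    (3,2) via y @ 1.1800
    (2,2) via x @ 1.8013
    (1,2) via x @ 2.9560
    (1,3) via y @ 3.1800
    (0,3) via x @ 4.1107  # hit
  → r_5 = 4.1107

ranges = [0.8200, 2.2796, 2.8800, 2.1637, 4.1107]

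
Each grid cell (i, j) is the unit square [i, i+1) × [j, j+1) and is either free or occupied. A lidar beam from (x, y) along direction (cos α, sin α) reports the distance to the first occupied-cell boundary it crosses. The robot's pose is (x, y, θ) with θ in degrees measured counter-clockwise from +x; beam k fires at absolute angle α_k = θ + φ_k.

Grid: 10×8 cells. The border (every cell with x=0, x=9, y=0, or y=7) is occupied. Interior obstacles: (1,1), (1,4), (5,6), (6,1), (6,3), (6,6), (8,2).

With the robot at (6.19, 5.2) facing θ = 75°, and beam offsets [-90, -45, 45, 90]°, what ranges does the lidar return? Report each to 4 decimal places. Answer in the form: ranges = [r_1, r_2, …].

ranges = [2.9091, 3.2447, 0.9238, 5.3731]

beam 1: φ=-90°, α=345°
  d=(0.9659,-0.2588)  start (6,5)  tX=0.8386 tY=0.7727  stride 1/|dx|=1.0353 1/|dy|=3.8637
    cross y-line → (6,4), t=0.7727
    cross x-line → (7,4), t=0.8386
    cross x-line → (8,4), t=1.8738
    cross x-line → (9,4), t=2.9091 (wall)
  → r_1 = 2.9091
beam 2: φ=-45°, α=30°
  d=(0.8660,0.5000)  start (6,5)  tX=0.9353 tY=1.6000  stride 1/|dx|=1.1547 1/|dy|=2.0000
    cross x-line → (7,5), t=0.9353
    cross y-line → (7,6), t=1.6000
    cross x-line → (8,6), t=2.0900
    cross x-line → (9,6), t=3.2447 (wall)
  → r_2 = 3.2447
beam 3: φ=45°, α=120°
  d=(-0.5000,0.8660)  start (6,5)  tX=0.3800 tY=0.9238  stride 1/|dx|=2.0000 1/|dy|=1.1547
    cross x-line → (5,5), t=0.3800
    cross y-line → (5,6), t=0.9238 (wall)
  → r_3 = 0.9238
beam 4: φ=90°, α=165°
  d=(-0.9659,0.2588)  start (6,5)  tX=0.1967 tY=3.0910  stride 1/|dx|=1.0353 1/|dy|=3.8637
    cross x-line → (5,5), t=0.1967
    cross x-line → (4,5), t=1.2320
    cross x-line → (3,5), t=2.2673
    cross y-line → (3,6), t=3.0910
    cross x-line → (2,6), t=3.3025
    cross x-line → (1,6), t=4.3378
    cross x-line → (0,6), t=5.3731 (wall)
  → r_4 = 5.3731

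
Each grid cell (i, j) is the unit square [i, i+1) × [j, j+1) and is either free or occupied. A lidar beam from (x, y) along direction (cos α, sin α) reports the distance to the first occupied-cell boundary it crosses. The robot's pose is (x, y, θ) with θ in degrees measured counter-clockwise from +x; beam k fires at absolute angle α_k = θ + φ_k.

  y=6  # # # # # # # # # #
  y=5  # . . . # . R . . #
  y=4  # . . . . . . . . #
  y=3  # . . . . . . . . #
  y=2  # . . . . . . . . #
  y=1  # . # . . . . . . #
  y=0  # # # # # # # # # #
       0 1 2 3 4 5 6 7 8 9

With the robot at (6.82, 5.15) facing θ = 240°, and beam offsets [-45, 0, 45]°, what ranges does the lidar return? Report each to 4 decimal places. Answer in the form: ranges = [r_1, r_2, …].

ranges = [6.0253, 4.7920, 4.2964]

beam 1: φ=-45°, α=195°
  d=(-0.9659,-0.2588)  start (6,5)  tX=0.8489 tY=0.5796  stride 1/|dx|=1.0353 1/|dy|=3.8637
    cross y-line → (6,4), t=0.5796
    cross x-line → (5,4), t=0.8489
    cross x-line → (4,4), t=1.8842
    cross x-line → (3,4), t=2.9195
    cross x-line → (2,4), t=3.9548
    cross y-line → (2,3), t=4.4433
    cross x-line → (1,3), t=4.9900
    cross x-line → (0,3), t=6.0253 (wall)
  → r_1 = 6.0253
beam 2: φ=0°, α=240°
  d=(-0.5000,-0.8660)  start (6,5)  tX=1.6400 tY=0.1732  stride 1/|dx|=2.0000 1/|dy|=1.1547
    cross y-line → (6,4), t=0.1732
    cross y-line → (6,3), t=1.3279
    cross x-line → (5,3), t=1.6400
    cross y-line → (5,2), t=2.4826
    cross y-line → (5,1), t=3.6373
    cross x-line → (4,1), t=3.6400
    cross y-line → (4,0), t=4.7920 (wall)
  → r_2 = 4.7920
beam 3: φ=45°, α=285°
  d=(0.2588,-0.9659)  start (6,5)  tX=0.6955 tY=0.1553  stride 1/|dx|=3.8637 1/|dy|=1.0353
    cross y-line → (6,4), t=0.1553
    cross x-line → (7,4), t=0.6955
    cross y-line → (7,3), t=1.1906
    cross y-line → (7,2), t=2.2258
    cross y-line → (7,1), t=3.2611
    cross y-line → (7,0), t=4.2964 (wall)
  → r_3 = 4.2964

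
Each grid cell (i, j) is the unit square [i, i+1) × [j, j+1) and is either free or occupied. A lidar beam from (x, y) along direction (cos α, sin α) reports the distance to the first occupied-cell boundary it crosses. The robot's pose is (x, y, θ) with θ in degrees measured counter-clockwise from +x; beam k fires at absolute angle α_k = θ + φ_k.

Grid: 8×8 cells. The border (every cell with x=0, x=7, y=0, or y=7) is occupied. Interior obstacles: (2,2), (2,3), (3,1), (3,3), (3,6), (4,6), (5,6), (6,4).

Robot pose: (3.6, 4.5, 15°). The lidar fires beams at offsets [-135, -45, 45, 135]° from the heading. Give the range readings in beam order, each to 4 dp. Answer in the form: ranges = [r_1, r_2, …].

ranges = [0.5774, 3.9260, 1.7321, 3.0022]

beam 1: φ=-135°, α=240°
  dir = (cos 240°, sin 240°) = (-0.5000, -0.8660); from cell (3,4)
  next x-line at t=1.2000, next y-line at t=0.5774; Δt_x=2.0000, Δt_y=1.1547
    y: enter (3,3) at t=0.5774 ← occupied
  → r_1 = 0.5774
beam 2: φ=-45°, α=330°
  dir = (cos 330°, sin 330°) = (0.8660, -0.5000); from cell (3,4)
  next x-line at t=0.4619, next y-line at t=1.0000; Δt_x=1.1547, Δt_y=2.0000
    x: enter (4,4) at t=0.4619
    y: enter (4,3) at t=1.0000
    x: enter (5,3) at t=1.6166
    x: enter (6,3) at t=2.7713
    y: enter (6,2) at t=3.0000
    x: enter (7,2) at t=3.9260 ← occupied
  → r_2 = 3.9260
beam 3: φ=45°, α=60°
  dir = (cos 60°, sin 60°) = (0.5000, 0.8660); from cell (3,4)
  next x-line at t=0.8000, next y-line at t=0.5774; Δt_x=2.0000, Δt_y=1.1547
    y: enter (3,5) at t=0.5774
    x: enter (4,5) at t=0.8000
    y: enter (4,6) at t=1.7321 ← occupied
  → r_3 = 1.7321
beam 4: φ=135°, α=150°
  dir = (cos 150°, sin 150°) = (-0.8660, 0.5000); from cell (3,4)
  next x-line at t=0.6928, next y-line at t=1.0000; Δt_x=1.1547, Δt_y=2.0000
    x: enter (2,4) at t=0.6928
    y: enter (2,5) at t=1.0000
    x: enter (1,5) at t=1.8475
    y: enter (1,6) at t=3.0000
    x: enter (0,6) at t=3.0022 ← occupied
  → r_4 = 3.0022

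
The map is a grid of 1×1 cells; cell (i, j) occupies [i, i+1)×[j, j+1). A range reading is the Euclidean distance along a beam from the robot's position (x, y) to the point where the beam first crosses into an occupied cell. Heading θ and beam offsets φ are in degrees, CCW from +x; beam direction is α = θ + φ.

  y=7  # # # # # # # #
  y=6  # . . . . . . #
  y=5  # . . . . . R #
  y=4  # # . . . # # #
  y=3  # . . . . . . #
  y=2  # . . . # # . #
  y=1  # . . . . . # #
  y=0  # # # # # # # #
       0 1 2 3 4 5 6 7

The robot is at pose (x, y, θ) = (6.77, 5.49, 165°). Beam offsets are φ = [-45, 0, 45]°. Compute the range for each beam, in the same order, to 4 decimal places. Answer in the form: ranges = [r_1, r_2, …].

ranges = [1.7436, 5.8342, 0.9800]

beam 1: φ=-45°, α=120°
  dir = (cos 120°, sin 120°) = (-0.5000, 0.8660); from cell (6,5)
  next x-line at t=1.5400, next y-line at t=0.5889; Δt_x=2.0000, Δt_y=1.1547
    y: enter (6,6) at t=0.5889
    x: enter (5,6) at t=1.5400
    y: enter (5,7) at t=1.7436 ← occupied
  → r_1 = 1.7436
beam 2: φ=0°, α=165°
  dir = (cos 165°, sin 165°) = (-0.9659, 0.2588); from cell (6,5)
  next x-line at t=0.7972, next y-line at t=1.9705; Δt_x=1.0353, Δt_y=3.8637
    x: enter (5,5) at t=0.7972
    x: enter (4,5) at t=1.8324
    y: enter (4,6) at t=1.9705
    x: enter (3,6) at t=2.8677
    x: enter (2,6) at t=3.9030
    x: enter (1,6) at t=4.9383
    y: enter (1,7) at t=5.8342 ← occupied
  → r_2 = 5.8342
beam 3: φ=45°, α=210°
  dir = (cos 210°, sin 210°) = (-0.8660, -0.5000); from cell (6,5)
  next x-line at t=0.8891, next y-line at t=0.9800; Δt_x=1.1547, Δt_y=2.0000
    x: enter (5,5) at t=0.8891
    y: enter (5,4) at t=0.9800 ← occupied
  → r_3 = 0.9800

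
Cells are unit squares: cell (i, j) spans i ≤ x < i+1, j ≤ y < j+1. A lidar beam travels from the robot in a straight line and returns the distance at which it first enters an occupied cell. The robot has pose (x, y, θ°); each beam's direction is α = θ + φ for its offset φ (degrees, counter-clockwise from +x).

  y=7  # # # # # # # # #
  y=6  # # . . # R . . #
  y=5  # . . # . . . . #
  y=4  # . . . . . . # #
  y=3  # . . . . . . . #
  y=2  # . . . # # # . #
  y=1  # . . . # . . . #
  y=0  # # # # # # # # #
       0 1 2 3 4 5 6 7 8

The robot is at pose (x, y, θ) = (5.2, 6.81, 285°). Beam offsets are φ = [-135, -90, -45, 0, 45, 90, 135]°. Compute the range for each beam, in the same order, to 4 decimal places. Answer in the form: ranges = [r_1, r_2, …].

ranges = [0.2309, 0.2071, 0.4000, 3.9444, 3.2332, 0.7341, 0.2194]

beam 1: φ=-135°, α=150°
  d=(-0.8660,0.5000)  start (5,6)  tX=0.2309 tY=0.3800  stride 1/|dx|=1.1547 1/|dy|=2.0000
    cross x-line → (4,6), t=0.2309 (wall)
  → r_1 = 0.2309
beam 2: φ=-90°, α=195°
  d=(-0.9659,-0.2588)  start (5,6)  tX=0.2071 tY=3.1296  stride 1/|dx|=1.0353 1/|dy|=3.8637
    cross x-line → (4,6), t=0.2071 (wall)
  → r_2 = 0.2071
beam 3: φ=-45°, α=240°
  d=(-0.5000,-0.8660)  start (5,6)  tX=0.4000 tY=0.9353  stride 1/|dx|=2.0000 1/|dy|=1.1547
    cross x-line → (4,6), t=0.4000 (wall)
  → r_3 = 0.4000
beam 4: φ=0°, α=285°
  d=(0.2588,-0.9659)  start (5,6)  tX=3.0910 tY=0.8386  stride 1/|dx|=3.8637 1/|dy|=1.0353
    cross y-line → (5,5), t=0.8386
    cross y-line → (5,4), t=1.8738
    cross y-line → (5,3), t=2.9091
    cross x-line → (6,3), t=3.0910
    cross y-line → (6,2), t=3.9444 (wall)
  → r_4 = 3.9444
beam 5: φ=45°, α=330°
  d=(0.8660,-0.5000)  start (5,6)  tX=0.9238 tY=1.6200  stride 1/|dx|=1.1547 1/|dy|=2.0000
    cross x-line → (6,6), t=0.9238
    cross y-line → (6,5), t=1.6200
    cross x-line → (7,5), t=2.0785
    cross x-line → (8,5), t=3.2332 (wall)
  → r_5 = 3.2332
beam 6: φ=90°, α=15°
  d=(0.9659,0.2588)  start (5,6)  tX=0.8282 tY=0.7341  stride 1/|dx|=1.0353 1/|dy|=3.8637
    cross y-line → (5,7), t=0.7341 (wall)
  → r_6 = 0.7341
beam 7: φ=135°, α=60°
  d=(0.5000,0.8660)  start (5,6)  tX=1.6000 tY=0.2194  stride 1/|dx|=2.0000 1/|dy|=1.1547
    cross y-line → (5,7), t=0.2194 (wall)
  → r_7 = 0.2194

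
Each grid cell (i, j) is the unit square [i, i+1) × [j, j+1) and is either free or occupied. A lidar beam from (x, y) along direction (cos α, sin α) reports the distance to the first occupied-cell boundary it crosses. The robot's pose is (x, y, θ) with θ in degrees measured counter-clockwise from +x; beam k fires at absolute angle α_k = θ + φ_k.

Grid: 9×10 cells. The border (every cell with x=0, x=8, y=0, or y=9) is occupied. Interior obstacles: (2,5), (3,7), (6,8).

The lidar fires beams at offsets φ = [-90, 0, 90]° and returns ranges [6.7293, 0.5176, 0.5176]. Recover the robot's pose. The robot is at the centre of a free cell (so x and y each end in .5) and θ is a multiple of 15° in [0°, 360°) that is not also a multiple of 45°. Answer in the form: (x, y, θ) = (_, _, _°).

(x, y, θ) = (7.5, 1.5, 255°)

Enumerate (i+0.5, j+0.5, θ) over the 53 free cells and 16 admissible headings. For each, cast all 3 beams and compare to the given ranges.
  (4.5, 7.5, 300°): beam 1 = 0.5774 ≠ 6.7293 ✗
  (6.5, 1.5, 30°): beam 1 = 0.5774 ≠ 6.7293 ✗
  (6.5, 2.5, 165°): beam 1 = 5.7956 ≠ 6.7293 ✗
  …
  (7.5, 1.5, 255°): r_1=6.7293, r_2=0.5176, r_3=0.5176 — all match ✓
Only this pose fits every beam.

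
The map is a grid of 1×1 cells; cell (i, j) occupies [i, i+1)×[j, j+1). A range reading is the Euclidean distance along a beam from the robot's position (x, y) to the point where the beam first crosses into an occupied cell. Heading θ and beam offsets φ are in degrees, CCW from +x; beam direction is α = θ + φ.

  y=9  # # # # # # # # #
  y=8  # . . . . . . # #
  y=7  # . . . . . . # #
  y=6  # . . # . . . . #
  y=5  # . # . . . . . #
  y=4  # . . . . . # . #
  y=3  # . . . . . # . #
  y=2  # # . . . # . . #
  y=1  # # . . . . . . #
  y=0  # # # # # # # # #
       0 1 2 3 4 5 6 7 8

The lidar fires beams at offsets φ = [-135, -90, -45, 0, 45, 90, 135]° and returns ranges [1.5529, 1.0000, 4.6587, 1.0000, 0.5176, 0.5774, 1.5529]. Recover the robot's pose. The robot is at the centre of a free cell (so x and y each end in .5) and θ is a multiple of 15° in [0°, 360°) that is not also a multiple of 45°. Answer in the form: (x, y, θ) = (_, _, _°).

(x, y, θ) = (6.5, 1.5, 210°)

Candidates: 47 free-cell centres × 16 headings = 752 poses. Raycast each; keep the one whose scan matches to 4 dp.
  (3.5, 1.5, 75°): beam 1 = 0.5774 ≠ 1.5529 ✗
  (2.5, 1.5, 150°): beam 1 = 2.5882 ≠ 1.5529 ✗
  (4.5, 8.5, 240°): beam 1 = 0.5176 ≠ 1.5529 ✗
  (5.5, 5.5, 285°): beam 1 = 1.7321 ≠ 1.5529 ✗
  …
  (6.5, 1.5, 210°): r_1=1.5529, r_2=1.0000, r_3=4.6587, r_4=1.0000, r_5=0.5176, r_6=0.5774, r_7=1.5529 — all match ✓
Unique over the lattice → pose = (6.5, 1.5, 210°).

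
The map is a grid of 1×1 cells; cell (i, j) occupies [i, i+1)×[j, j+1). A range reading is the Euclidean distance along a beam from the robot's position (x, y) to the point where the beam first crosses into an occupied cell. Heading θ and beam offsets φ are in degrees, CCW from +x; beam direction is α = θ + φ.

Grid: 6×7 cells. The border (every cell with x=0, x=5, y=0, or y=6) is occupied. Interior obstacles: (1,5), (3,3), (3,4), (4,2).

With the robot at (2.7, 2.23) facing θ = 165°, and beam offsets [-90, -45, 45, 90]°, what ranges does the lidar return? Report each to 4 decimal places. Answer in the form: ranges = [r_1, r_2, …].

beam 1: φ=-90°, α=75°
  direction (0.2588, 0.9659); cell (2,2); t to first gridline: x 1.1591, y 0.7972 (then +3.8637 / +1.0353)
    (2,3) via y @ 0.7972
    (3,3) via x @ 1.1591  # hit
  → r_1 = 1.1591
beam 2: φ=-45°, α=120°
  direction (-0.5000, 0.8660); cell (2,2); t to first gridline: x 1.4000, y 0.8891 (then +2.0000 / +1.1547)
    (2,3) via y @ 0.8891
    (1,3) via x @ 1.4000
    (1,4) via y @ 2.0438
    (1,5) via y @ 3.1985  # hit
  → r_2 = 3.1985
beam 3: φ=45°, α=210°
  direction (-0.8660, -0.5000); cell (2,2); t to first gridline: x 0.8083, y 0.4600 (then +1.1547 / +2.0000)
    (2,1) via y @ 0.4600
    (1,1) via x @ 0.8083
    (0,1) via x @ 1.9630  # hit
  → r_3 = 1.9630
beam 4: φ=90°, α=255°
  direction (-0.2588, -0.9659); cell (2,2); t to first gridline: x 2.7046, y 0.2381 (then +3.8637 / +1.0353)
    (2,1) via y @ 0.2381
    (2,0) via y @ 1.2734  # hit
  → r_4 = 1.2734

ranges = [1.1591, 3.1985, 1.9630, 1.2734]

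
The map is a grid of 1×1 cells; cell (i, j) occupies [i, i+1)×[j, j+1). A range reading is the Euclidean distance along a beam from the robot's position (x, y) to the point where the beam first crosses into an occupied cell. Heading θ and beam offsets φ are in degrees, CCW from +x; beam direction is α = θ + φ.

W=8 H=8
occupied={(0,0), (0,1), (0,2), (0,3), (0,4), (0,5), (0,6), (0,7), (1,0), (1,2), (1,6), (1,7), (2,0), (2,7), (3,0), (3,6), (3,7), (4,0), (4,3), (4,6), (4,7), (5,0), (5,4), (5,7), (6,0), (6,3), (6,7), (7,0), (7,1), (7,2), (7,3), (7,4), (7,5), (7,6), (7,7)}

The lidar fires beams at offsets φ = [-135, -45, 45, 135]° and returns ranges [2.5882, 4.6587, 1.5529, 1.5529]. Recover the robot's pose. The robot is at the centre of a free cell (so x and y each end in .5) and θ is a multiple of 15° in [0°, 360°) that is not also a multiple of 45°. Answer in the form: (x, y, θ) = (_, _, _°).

Candidates: 29 free-cell centres × 16 headings = 464 poses. Raycast each; keep the one whose scan matches to 4 dp.
  (6.5, 2.5, 240°): beam 1 = 0.5176 ≠ 2.5882 ✗
  (6.5, 2.5, 255°): beam 1 = 0.5774 ≠ 2.5882 ✗
  (5.5, 5.5, 210°): beam 1 = 1.5529 ≠ 2.5882 ✗
  (4.5, 5.5, 75°): beam 1 = 1.0000 ≠ 2.5882 ✗
  (6.5, 6.5, 30°): beam 1 = 1.9319 ≠ 2.5882 ✗
  …
  (3.5, 2.5, 150°): r_1=2.5882, r_2=4.6587, r_3=1.5529, r_4=1.5529 — all match ✓
Unique over the lattice → pose = (3.5, 2.5, 150°).

(x, y, θ) = (3.5, 2.5, 150°)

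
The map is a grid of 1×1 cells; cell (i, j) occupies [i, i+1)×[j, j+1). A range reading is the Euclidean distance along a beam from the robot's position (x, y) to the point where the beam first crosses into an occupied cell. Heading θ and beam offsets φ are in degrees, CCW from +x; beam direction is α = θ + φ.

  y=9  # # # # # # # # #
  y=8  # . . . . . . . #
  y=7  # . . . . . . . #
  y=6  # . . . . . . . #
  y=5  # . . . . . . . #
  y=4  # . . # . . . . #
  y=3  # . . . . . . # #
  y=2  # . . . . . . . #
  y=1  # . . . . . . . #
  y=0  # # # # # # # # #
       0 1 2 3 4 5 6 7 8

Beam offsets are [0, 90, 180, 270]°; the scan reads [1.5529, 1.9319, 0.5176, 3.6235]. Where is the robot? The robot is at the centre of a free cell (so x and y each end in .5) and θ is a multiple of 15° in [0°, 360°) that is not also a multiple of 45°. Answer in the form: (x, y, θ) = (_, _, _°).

Candidates: 54 free-cell centres × 16 headings = 864 poses. Raycast each; keep the one whose scan matches to 4 dp.
  (5.5, 3.5, 285°): beam 1 = 2.5882 ≠ 1.5529 ✗
  (3.5, 5.5, 240°): beam 1 = 0.5774 ≠ 1.5529 ✗
  (2.5, 8.5, 345°): beam 1 = 5.6940 ≠ 1.5529 ✗
  (3.5, 7.5, 210°): beam 1 = 2.8868 ≠ 1.5529 ✗
  …
  (1.5, 4.5, 15°): r_1=1.5529, r_2=1.9319, r_3=0.5176, r_4=3.6235 — all match ✓
Unique over the lattice → pose = (1.5, 4.5, 15°).

(x, y, θ) = (1.5, 4.5, 15°)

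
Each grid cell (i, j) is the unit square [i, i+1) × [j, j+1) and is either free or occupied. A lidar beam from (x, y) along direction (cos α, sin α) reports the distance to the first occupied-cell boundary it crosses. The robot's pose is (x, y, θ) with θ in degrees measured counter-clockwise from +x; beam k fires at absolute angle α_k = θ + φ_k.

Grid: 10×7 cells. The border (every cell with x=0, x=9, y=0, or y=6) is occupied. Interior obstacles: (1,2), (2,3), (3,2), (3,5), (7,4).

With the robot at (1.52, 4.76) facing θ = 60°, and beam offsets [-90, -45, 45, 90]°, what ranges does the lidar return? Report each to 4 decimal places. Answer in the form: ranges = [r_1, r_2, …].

beam 1: φ=-90°, α=330°
  d=(0.8660,-0.5000)  start (1,4)  tX=0.5543 tY=1.5200  stride 1/|dx|=1.1547 1/|dy|=2.0000
    cross x-line → (2,4), t=0.5543
    cross y-line → (2,3), t=1.5200 (wall)
  → r_1 = 1.5200
beam 2: φ=-45°, α=15°
  d=(0.9659,0.2588)  start (1,4)  tX=0.4969 tY=0.9273  stride 1/|dx|=1.0353 1/|dy|=3.8637
    cross x-line → (2,4), t=0.4969
    cross y-line → (2,5), t=0.9273
    cross x-line → (3,5), t=1.5322 (wall)
  → r_2 = 1.5322
beam 3: φ=45°, α=105°
  d=(-0.2588,0.9659)  start (1,4)  tX=2.0091 tY=0.2485  stride 1/|dx|=3.8637 1/|dy|=1.0353
    cross y-line → (1,5), t=0.2485
    cross y-line → (1,6), t=1.2837 (wall)
  → r_3 = 1.2837
beam 4: φ=90°, α=150°
  d=(-0.8660,0.5000)  start (1,4)  tX=0.6004 tY=0.4800  stride 1/|dx|=1.1547 1/|dy|=2.0000
    cross y-line → (1,5), t=0.4800
    cross x-line → (0,5), t=0.6004 (wall)
  → r_4 = 0.6004

ranges = [1.5200, 1.5322, 1.2837, 0.6004]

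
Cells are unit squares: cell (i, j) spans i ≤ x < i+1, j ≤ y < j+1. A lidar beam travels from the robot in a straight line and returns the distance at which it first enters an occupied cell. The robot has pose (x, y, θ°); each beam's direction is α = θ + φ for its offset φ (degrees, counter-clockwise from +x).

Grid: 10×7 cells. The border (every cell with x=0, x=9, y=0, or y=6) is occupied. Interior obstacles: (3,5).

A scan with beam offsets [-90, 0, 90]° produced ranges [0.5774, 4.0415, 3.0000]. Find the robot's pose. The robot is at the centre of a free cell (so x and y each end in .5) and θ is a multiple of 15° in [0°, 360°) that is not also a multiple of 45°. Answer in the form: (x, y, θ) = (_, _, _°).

The pose lattice has 39·16 = 624 candidates. Test each by forward raycasting.
  (7.5, 3.5, 150°): beam 1 = 2.8868 ≠ 0.5774 ✗
  (8.5, 5.5, 165°): beam 1 = 0.5176 ≠ 0.5774 ✗
  (7.5, 1.5, 345°): beam 1 = 0.5176 ≠ 0.5774 ✗
  …
  (8.5, 2.5, 120°): r_1=0.5774, r_2=4.0415, r_3=3.0000 — all match ✓
Unique over the lattice → pose = (8.5, 2.5, 120°).

(x, y, θ) = (8.5, 2.5, 120°)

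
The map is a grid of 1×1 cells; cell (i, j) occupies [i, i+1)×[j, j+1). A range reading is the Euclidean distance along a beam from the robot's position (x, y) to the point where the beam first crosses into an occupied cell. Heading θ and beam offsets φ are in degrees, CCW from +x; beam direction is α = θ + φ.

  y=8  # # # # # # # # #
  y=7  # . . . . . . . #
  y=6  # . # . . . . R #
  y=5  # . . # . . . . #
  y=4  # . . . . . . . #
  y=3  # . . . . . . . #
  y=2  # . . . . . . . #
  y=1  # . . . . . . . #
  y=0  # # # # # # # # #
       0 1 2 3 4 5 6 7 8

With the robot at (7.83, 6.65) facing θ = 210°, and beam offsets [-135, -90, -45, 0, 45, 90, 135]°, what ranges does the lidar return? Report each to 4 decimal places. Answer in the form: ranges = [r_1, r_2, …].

beam 1: φ=-135°, α=75°
  d=(0.2588,0.9659)  start (7,6)  tX=0.6568 tY=0.3623  stride 1/|dx|=3.8637 1/|dy|=1.0353
    cross y-line → (7,7), t=0.3623
    cross x-line → (8,7), t=0.6568 (wall)
  → r_1 = 0.6568
beam 2: φ=-90°, α=120°
  d=(-0.5000,0.8660)  start (7,6)  tX=1.6600 tY=0.4041  stride 1/|dx|=2.0000 1/|dy|=1.1547
    cross y-line → (7,7), t=0.4041
    cross y-line → (7,8), t=1.5588 (wall)
  → r_2 = 1.5588
beam 3: φ=-45°, α=165°
  d=(-0.9659,0.2588)  start (7,6)  tX=0.8593 tY=1.3523  stride 1/|dx|=1.0353 1/|dy|=3.8637
    cross x-line → (6,6), t=0.8593
    cross y-line → (6,7), t=1.3523
    cross x-line → (5,7), t=1.8946
    cross x-line → (4,7), t=2.9298
    cross x-line → (3,7), t=3.9651
    cross x-line → (2,7), t=5.0004
    cross y-line → (2,8), t=5.2160 (wall)
  → r_3 = 5.2160
beam 4: φ=0°, α=210°
  d=(-0.8660,-0.5000)  start (7,6)  tX=0.9584 tY=1.3000  stride 1/|dx|=1.1547 1/|dy|=2.0000
    cross x-line → (6,6), t=0.9584
    cross y-line → (6,5), t=1.3000
    cross x-line → (5,5), t=2.1131
    cross x-line → (4,5), t=3.2678
    cross y-line → (4,4), t=3.3000
    cross x-line → (3,4), t=4.4225
    cross y-line → (3,3), t=5.3000
    cross x-line → (2,3), t=5.5772
    cross x-line → (1,3), t=6.7319
    cross y-line → (1,2), t=7.3000
    cross x-line → (0,2), t=7.8866 (wall)
  → r_4 = 7.8866
beam 5: φ=45°, α=255°
  d=(-0.2588,-0.9659)  start (7,6)  tX=3.2069 tY=0.6729  stride 1/|dx|=3.8637 1/|dy|=1.0353
    cross y-line → (7,5), t=0.6729
    cross y-line → (7,4), t=1.7082
    cross y-line → (7,3), t=2.7435
    cross x-line → (6,3), t=3.2069
    cross y-line → (6,2), t=3.7788
    cross y-line → (6,1), t=4.8140
    cross y-line → (6,0), t=5.8493 (wall)
  → r_5 = 5.8493
beam 6: φ=90°, α=300°
  d=(0.5000,-0.8660)  start (7,6)  tX=0.3400 tY=0.7506  stride 1/|dx|=2.0000 1/|dy|=1.1547
    cross x-line → (8,6), t=0.3400 (wall)
  → r_6 = 0.3400
beam 7: φ=135°, α=345°
  d=(0.9659,-0.2588)  start (7,6)  tX=0.1760 tY=2.5114  stride 1/|dx|=1.0353 1/|dy|=3.8637
    cross x-line → (8,6), t=0.1760 (wall)
  → r_7 = 0.1760

ranges = [0.6568, 1.5588, 5.2160, 7.8866, 5.8493, 0.3400, 0.1760]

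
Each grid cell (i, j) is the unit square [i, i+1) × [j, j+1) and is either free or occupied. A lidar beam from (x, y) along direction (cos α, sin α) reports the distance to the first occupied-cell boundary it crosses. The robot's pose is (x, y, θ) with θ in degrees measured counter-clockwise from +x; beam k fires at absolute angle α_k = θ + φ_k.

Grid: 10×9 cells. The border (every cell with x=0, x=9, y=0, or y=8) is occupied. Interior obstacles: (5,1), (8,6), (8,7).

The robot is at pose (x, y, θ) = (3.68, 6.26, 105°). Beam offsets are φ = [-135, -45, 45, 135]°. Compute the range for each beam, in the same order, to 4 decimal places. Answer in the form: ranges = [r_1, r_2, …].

ranges = [6.1430, 2.0092, 3.0946, 5.3600]

beam 1: φ=-135°, α=330°
  dir = (cos 330°, sin 330°) = (0.8660, -0.5000); from cell (3,6)
  next x-line at t=0.3695, next y-line at t=0.5200; Δt_x=1.1547, Δt_y=2.0000
    x: enter (4,6) at t=0.3695
    y: enter (4,5) at t=0.5200
    x: enter (5,5) at t=1.5242
    y: enter (5,4) at t=2.5200
    x: enter (6,4) at t=2.6789
    x: enter (7,4) at t=3.8336
    y: enter (7,3) at t=4.5200
    x: enter (8,3) at t=4.9883
    x: enter (9,3) at t=6.1430 ← occupied
  → r_1 = 6.1430
beam 2: φ=-45°, α=60°
  dir = (cos 60°, sin 60°) = (0.5000, 0.8660); from cell (3,6)
  next x-line at t=0.6400, next y-line at t=0.8545; Δt_x=2.0000, Δt_y=1.1547
    x: enter (4,6) at t=0.6400
    y: enter (4,7) at t=0.8545
    y: enter (4,8) at t=2.0092 ← occupied
  → r_2 = 2.0092
beam 3: φ=45°, α=150°
  dir = (cos 150°, sin 150°) = (-0.8660, 0.5000); from cell (3,6)
  next x-line at t=0.7852, next y-line at t=1.4800; Δt_x=1.1547, Δt_y=2.0000
    x: enter (2,6) at t=0.7852
    y: enter (2,7) at t=1.4800
    x: enter (1,7) at t=1.9399
    x: enter (0,7) at t=3.0946 ← occupied
  → r_3 = 3.0946
beam 4: φ=135°, α=240°
  dir = (cos 240°, sin 240°) = (-0.5000, -0.8660); from cell (3,6)
  next x-line at t=1.3600, next y-line at t=0.3002; Δt_x=2.0000, Δt_y=1.1547
    y: enter (3,5) at t=0.3002
    x: enter (2,5) at t=1.3600
    y: enter (2,4) at t=1.4549
    y: enter (2,3) at t=2.6096
    x: enter (1,3) at t=3.3600
    y: enter (1,2) at t=3.7643
    y: enter (1,1) at t=4.9190
    x: enter (0,1) at t=5.3600 ← occupied
  → r_4 = 5.3600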